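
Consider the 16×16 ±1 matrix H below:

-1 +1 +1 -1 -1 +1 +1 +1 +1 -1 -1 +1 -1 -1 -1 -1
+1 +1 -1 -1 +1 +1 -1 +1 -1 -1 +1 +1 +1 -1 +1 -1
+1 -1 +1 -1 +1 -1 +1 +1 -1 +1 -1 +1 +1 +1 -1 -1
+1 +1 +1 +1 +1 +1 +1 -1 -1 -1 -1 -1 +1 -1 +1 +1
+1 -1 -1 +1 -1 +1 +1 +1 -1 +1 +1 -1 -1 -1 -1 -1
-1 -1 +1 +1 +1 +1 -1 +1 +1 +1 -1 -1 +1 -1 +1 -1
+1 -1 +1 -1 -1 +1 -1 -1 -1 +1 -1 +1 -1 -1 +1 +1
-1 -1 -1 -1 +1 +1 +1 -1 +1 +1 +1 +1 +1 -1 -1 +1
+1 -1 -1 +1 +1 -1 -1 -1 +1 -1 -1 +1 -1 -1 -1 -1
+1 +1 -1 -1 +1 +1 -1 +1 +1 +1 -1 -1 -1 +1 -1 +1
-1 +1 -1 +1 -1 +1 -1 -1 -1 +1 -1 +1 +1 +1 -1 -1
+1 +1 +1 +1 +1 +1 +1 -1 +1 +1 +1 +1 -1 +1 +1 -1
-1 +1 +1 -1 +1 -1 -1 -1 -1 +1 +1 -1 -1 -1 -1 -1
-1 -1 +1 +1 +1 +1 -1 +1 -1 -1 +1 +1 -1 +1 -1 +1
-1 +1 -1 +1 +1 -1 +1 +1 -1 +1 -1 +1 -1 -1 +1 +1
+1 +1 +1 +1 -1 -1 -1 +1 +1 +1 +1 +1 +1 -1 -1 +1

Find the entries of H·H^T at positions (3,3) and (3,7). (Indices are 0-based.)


Row 3 of H: [1, 1, 1, 1, 1, 1, 1, -1, -1, -1, -1, -1, 1, -1, 1, 1].
Row 7 of H: [-1, -1, -1, -1, 1, 1, 1, -1, 1, 1, 1, 1, 1, -1, -1, 1].
(H·H^T)[3][3] = Σ_j H[3][j]·H[3][j] = (1)² + (1)² + (1)² + (1)² + (1)² + (1)² + (1)² + (-1)² + (-1)² + (-1)² + (-1)² + (-1)² + (1)² + (-1)² + (1)² + (1)² = 1 + 1 + 1 + 1 + 1 + 1 + 1 + 1 + 1 + 1 + 1 + 1 + 1 + 1 + 1 + 1 = 16.
(H·H^T)[3][7] = Σ_j H[3][j]·H[7][j] = (1)·(-1) + (1)·(-1) + (1)·(-1) + (1)·(-1) + (1)·(1) + (1)·(1) + (1)·(1) + (-1)·(-1) + (-1)·(1) + (-1)·(1) + (-1)·(1) + (-1)·(1) + (1)·(1) + (-1)·(-1) + (1)·(-1) + (1)·(1) = -1 + -1 + -1 + -1 + 1 + 1 + 1 + 1 + -1 + -1 + -1 + -1 + 1 + 1 + -1 + 1 = -2.
Rows 3 and 7 are not orthogonal (dot product = -2 ≠ 0), so H is not a Hadamard matrix.

(3,3) entry = 16; (3,7) entry = -2.


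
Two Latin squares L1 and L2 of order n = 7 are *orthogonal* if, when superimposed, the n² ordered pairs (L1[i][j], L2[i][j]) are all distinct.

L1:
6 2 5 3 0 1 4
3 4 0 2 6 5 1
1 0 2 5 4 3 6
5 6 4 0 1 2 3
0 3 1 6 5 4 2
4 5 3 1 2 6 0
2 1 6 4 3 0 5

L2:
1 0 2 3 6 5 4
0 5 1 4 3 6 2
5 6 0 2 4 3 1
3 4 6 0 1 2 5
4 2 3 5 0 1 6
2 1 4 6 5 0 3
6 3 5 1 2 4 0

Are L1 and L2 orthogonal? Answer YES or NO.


Form the n² = 49 superimposed pairs (L1[i][j], L2[i][j]), row by row (rows and columns indexed from 0):
row 0: (6,1) (2,0) (5,2) (3,3) (0,6) (1,5) (4,4)
row 1: (3,0) (4,5) (0,1) (2,4) (6,3) (5,6) (1,2)
row 2: (1,5) (0,6) (2,0) (5,2) (4,4) (3,3) (6,1)
row 3: (5,3) (6,4) (4,6) (0,0) (1,1) (2,2) (3,5)
row 4: (0,4) (3,2) (1,3) (6,5) (5,0) (4,1) (2,6)
row 5: (4,2) (5,1) (3,4) (1,6) (2,5) (6,0) (0,3)
row 6: (2,6) (1,3) (6,5) (4,1) (3,2) (0,4) (5,0)
Orthogonality requires all 49 pairs distinct.
But the pair (1,5) repeats: cell (0,5) has L1 = 1, L2 = 5, and cell (2,0) has L1 = 1, L2 = 5.
A repeated pair means some other pair never occurs (only 35 distinct pairs out of 49), so the squares are not orthogonal.
Conclusion: NO.

NO


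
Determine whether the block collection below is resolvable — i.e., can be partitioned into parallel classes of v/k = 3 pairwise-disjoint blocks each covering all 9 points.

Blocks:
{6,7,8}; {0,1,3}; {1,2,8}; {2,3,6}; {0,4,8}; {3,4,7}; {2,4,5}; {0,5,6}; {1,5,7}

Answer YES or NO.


v = 9, block size k = 3, number of blocks = 9.
For resolvability, blocks must partition into parallel classes of size v/k = 3.
Total blocks must therefore be a multiple of 3: 9 = 3·3 + 0 ⇒ divisible ✓.
Greedy packing gives 3 candidate class(es). Each should be a full parallel class (size 3, covers all 9 points).
  Class 1 (3 blocks): {6,7,8}; {0,1,3}; {2,4,5}. Points covered: [0, 1, 2, 3, 4, 5, 6, 7, 8].
  Class 2 (3 blocks): {1,2,8}; {3,4,7}; {0,5,6}. Points covered: [0, 1, 2, 3, 4, 5, 6, 7, 8].
  Class 3 (3 blocks): {2,3,6}; {0,4,8}; {1,5,7}. Points covered: [0, 1, 2, 3, 4, 5, 6, 7, 8].
All classes full (size 3)? YES. All classes cover every point? YES.
Resolvable? YES.

YES


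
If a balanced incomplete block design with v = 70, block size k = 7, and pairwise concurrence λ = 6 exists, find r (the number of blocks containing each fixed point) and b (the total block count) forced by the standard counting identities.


Any 2-(v, k, λ) BIBD satisfies two necessary conditions:
  (i)  Each point sits in r blocks, and counting incidences through any fixed point gives r(k − 1) = λ(v − 1), so r = λ(v − 1)/(k − 1).
  (ii) Total incidences bk = vr, so b = vr/k.
Step 1: r = λ(v − 1)/(k − 1) = 6·(70 − 1)/(7 − 1) = 6·69/6 = 414/6 = 69.
Step 2: b = vr/k = 70·69/7 = 4830/7 = 690.
Check integrality: r = 69 ∈ Z ✓, b = 690 ∈ Z ✓.
(These identities are necessary conditions: they determine r and b for any design with these parameters, but do not by themselves prove that one exists.)

r = 69, b = 690.


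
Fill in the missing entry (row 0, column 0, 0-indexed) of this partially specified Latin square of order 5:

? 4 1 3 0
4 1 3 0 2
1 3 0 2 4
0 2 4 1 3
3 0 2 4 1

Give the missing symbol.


Row 0 contains symbols [0, 1, 3, 4] — missing [2].
Column 0 contains symbols [0, 1, 3, 4] — missing [2].
The missing symbol must appear in both missing sets; intersection = [2].
Therefore the hidden value is 2.

Missing value = 2.


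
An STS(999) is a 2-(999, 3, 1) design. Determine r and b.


An STS(v) is a 2-(v, 3, 1) BIBD: block size k = 3, λ = 1.
Replication: r(k − 1) = λ(v − 1) ⇒ r·2 = 999 − 1 = 998 ⇒ r = 499.
Block count: b = v(v − 1)/6 = 999·998/6 = 997002/6 = 166167.
(Check via bk = vr: 166167·3 = 498501 = 999·499 = 498501 ✓.)

r = 499, b = 166167.


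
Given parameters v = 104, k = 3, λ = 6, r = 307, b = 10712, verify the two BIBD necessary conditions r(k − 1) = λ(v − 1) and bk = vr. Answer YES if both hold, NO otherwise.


Condition (i): r(k − 1) = 307·2 = 614; λ(v − 1) = 6·103 = 618. Match? NO.
Condition (ii): bk = 10712·3 = 32136; vr = 104·307 = 31928. Match? NO.
Both conditions hold? NO.

NO


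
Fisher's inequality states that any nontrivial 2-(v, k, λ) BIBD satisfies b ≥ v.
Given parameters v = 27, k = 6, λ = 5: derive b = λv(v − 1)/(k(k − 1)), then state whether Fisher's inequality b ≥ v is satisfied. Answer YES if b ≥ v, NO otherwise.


b = λv(v − 1)/(k(k − 1)) = 5·27·26/(6·5) = 3510/30 = 117.
Compare with v = 27: b ≥ v, so Fisher's inequality holds.

YES


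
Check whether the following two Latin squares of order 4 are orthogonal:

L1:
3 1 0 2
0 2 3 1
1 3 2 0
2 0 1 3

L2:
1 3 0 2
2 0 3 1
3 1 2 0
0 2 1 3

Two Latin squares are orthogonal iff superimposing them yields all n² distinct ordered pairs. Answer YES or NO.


Form the n² = 16 superimposed pairs (L1[i][j], L2[i][j]), row by row (rows and columns indexed from 0):
row 0: (3,1) (1,3) (0,0) (2,2)
row 1: (0,2) (2,0) (3,3) (1,1)
row 2: (1,3) (3,1) (2,2) (0,0)
row 3: (2,0) (0,2) (1,1) (3,3)
Orthogonality requires all 16 pairs distinct.
But the pair (1,3) repeats: cell (0,1) has L1 = 1, L2 = 3, and cell (2,0) has L1 = 1, L2 = 3.
A repeated pair means some other pair never occurs (only 8 distinct pairs out of 16), so the squares are not orthogonal.
Conclusion: NO.

NO


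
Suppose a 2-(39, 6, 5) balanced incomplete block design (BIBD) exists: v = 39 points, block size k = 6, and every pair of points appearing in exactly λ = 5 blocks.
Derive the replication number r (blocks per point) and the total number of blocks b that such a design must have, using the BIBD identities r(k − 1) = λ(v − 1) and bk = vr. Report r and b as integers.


Any 2-(v, k, λ) BIBD satisfies two necessary conditions:
  (i)  Each point sits in r blocks, and counting incidences through any fixed point gives r(k − 1) = λ(v − 1), so r = λ(v − 1)/(k − 1).
  (ii) Total incidences bk = vr, so b = vr/k.
Step 1: r = λ(v − 1)/(k − 1) = 5·(39 − 1)/(6 − 1) = 5·38/5 = 190/5 = 38.
Step 2: b = vr/k = 39·38/6 = 1482/6 = 247.
Check integrality: r = 38 ∈ Z ✓, b = 247 ∈ Z ✓.
(These identities are necessary conditions: they determine r and b for any design with these parameters, but do not by themselves prove that one exists.)

r = 38, b = 247.


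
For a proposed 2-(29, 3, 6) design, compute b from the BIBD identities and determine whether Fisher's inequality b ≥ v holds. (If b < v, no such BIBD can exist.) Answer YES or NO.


r = λ(v − 1)/(k − 1) = 6·28/2 = 84.
b = vr/k = 29·84/3 = 812.
Fisher's inequality: b ≥ v ⇔ 812 ≥ 29? YES.

YES


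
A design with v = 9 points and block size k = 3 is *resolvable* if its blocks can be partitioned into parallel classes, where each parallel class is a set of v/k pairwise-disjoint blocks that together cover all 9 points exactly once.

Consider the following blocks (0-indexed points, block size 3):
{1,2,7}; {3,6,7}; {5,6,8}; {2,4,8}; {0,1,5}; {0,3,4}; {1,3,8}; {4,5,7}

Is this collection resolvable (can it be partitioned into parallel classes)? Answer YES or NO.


v = 9, block size k = 3, number of blocks = 8.
For resolvability, blocks must partition into parallel classes of size v/k = 3.
Total blocks must therefore be a multiple of 3: 8 = 3·2 + 2 ⇒ not divisible ✗.
Resolvable? NO.

NO


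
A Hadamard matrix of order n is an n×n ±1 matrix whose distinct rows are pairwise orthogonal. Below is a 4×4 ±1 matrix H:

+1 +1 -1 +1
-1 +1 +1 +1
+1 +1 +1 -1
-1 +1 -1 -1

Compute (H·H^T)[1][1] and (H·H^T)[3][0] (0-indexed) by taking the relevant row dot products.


Row 0 of H: [1, 1, -1, 1].
Row 1 of H: [-1, 1, 1, 1].
Row 3 of H: [-1, 1, -1, -1].
(H·H^T)[1][1] = Σ_j H[1][j]·H[1][j] = (-1)² + (1)² + (1)² + (1)² = 1 + 1 + 1 + 1 = 4.
(H·H^T)[3][0] = Σ_j H[3][j]·H[0][j] = (-1)·(1) + (1)·(1) + (-1)·(-1) + (-1)·(1) = -1 + 1 + 1 + -1 = 0.
So rows 3 and 0 are orthogonal; the diagonal entry equals n = 4.

(1,1) entry = 4; (3,0) entry = 0.


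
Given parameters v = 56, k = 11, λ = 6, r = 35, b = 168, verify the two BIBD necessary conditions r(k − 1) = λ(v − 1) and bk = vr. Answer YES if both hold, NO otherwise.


Condition (i): r(k − 1) = 35·10 = 350; λ(v − 1) = 6·55 = 330. Match? NO.
Condition (ii): bk = 168·11 = 1848; vr = 56·35 = 1960. Match? NO.
Both conditions hold? NO.

NO


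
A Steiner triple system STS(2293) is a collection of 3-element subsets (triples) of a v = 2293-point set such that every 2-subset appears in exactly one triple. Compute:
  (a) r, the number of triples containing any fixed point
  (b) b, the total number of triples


An STS(v) is a 2-(v, 3, 1) BIBD: block size k = 3, λ = 1.
Replication: r(k − 1) = λ(v − 1) ⇒ r·2 = 2293 − 1 = 2292 ⇒ r = 1146.
Block count: b = v(v − 1)/6 = 2293·2292/6 = 5255556/6 = 875926.
(Check via bk = vr: 875926·3 = 2627778 = 2293·1146 = 2627778 ✓.)

r = 1146, b = 875926.


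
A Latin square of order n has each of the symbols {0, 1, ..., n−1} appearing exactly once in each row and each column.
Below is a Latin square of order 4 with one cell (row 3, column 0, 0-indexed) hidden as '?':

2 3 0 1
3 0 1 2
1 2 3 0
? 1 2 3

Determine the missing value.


Row 3 contains symbols [1, 2, 3] — missing [0].
Column 0 contains symbols [1, 2, 3] — missing [0].
The missing symbol must appear in both missing sets; intersection = [0].
Therefore the hidden value is 0.

Missing value = 0.


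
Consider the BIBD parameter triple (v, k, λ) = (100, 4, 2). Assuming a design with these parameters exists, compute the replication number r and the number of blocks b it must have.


Any 2-(v, k, λ) BIBD satisfies two necessary conditions:
  (i)  Each point sits in r blocks, and counting incidences through any fixed point gives r(k − 1) = λ(v − 1), so r = λ(v − 1)/(k − 1).
  (ii) Total incidences bk = vr, so b = vr/k.
Step 1: r = λ(v − 1)/(k − 1) = 2·(100 − 1)/(4 − 1) = 2·99/3 = 198/3 = 66.
Step 2: b = vr/k = 100·66/4 = 6600/4 = 1650.
Check integrality: r = 66 ∈ Z ✓, b = 1650 ∈ Z ✓.
(These identities are necessary conditions: they determine r and b for any design with these parameters, but do not by themselves prove that one exists.)

r = 66, b = 1650.


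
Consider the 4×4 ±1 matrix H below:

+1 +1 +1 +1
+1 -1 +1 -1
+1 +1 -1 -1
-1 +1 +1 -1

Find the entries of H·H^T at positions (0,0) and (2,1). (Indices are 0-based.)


Row 0 of H: [1, 1, 1, 1].
Row 1 of H: [1, -1, 1, -1].
Row 2 of H: [1, 1, -1, -1].
(H·H^T)[0][0] = Σ_j H[0][j]·H[0][j] = (1)² + (1)² + (1)² + (1)² = 1 + 1 + 1 + 1 = 4.
(H·H^T)[2][1] = Σ_j H[2][j]·H[1][j] = (1)·(1) + (1)·(-1) + (-1)·(1) + (-1)·(-1) = 1 + -1 + -1 + 1 = 0.
So rows 2 and 1 are orthogonal; the diagonal entry equals n = 4.

(0,0) entry = 4; (2,1) entry = 0.


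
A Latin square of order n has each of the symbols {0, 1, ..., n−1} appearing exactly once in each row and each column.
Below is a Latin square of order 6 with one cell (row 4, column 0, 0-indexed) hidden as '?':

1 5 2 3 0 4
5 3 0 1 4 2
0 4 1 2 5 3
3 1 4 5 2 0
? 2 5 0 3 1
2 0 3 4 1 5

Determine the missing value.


Row 4 contains symbols [0, 1, 2, 3, 5] — missing [4].
Column 0 contains symbols [0, 1, 2, 3, 5] — missing [4].
The missing symbol must appear in both missing sets; intersection = [4].
Therefore the hidden value is 4.

Missing value = 4.


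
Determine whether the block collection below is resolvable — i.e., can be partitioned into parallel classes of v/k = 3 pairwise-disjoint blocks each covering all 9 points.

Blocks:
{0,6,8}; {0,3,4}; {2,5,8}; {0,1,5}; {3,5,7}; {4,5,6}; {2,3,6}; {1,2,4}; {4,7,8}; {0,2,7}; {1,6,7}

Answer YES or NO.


v = 9, block size k = 3, number of blocks = 11.
For resolvability, blocks must partition into parallel classes of size v/k = 3.
Total blocks must therefore be a multiple of 3: 11 = 3·3 + 2 ⇒ not divisible ✗.
Resolvable? NO.

NO


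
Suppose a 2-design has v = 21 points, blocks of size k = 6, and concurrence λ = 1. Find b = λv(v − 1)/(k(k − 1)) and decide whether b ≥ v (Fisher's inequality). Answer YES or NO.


b = λv(v − 1)/(k(k − 1)) = 1·21·20/(6·5) = 420/30 = 14.
Compare with v = 21: b < v, so Fisher's inequality fails.

NO


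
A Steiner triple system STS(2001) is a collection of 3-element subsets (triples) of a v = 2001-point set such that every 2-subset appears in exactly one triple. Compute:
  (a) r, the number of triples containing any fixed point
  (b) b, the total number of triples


An STS(v) is a 2-(v, 3, 1) BIBD: block size k = 3, λ = 1.
Replication: r(k − 1) = λ(v − 1) ⇒ r·2 = 2001 − 1 = 2000 ⇒ r = 1000.
Block count: b = v(v − 1)/6 = 2001·2000/6 = 4002000/6 = 667000.
(Check via bk = vr: 667000·3 = 2001000 = 2001·1000 = 2001000 ✓.)

r = 1000, b = 667000.


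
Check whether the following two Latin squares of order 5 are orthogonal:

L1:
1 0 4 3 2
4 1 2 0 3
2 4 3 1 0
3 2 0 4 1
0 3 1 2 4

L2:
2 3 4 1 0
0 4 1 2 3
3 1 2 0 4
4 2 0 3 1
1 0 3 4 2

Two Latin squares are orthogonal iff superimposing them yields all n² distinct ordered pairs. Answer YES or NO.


Form the n² = 25 superimposed pairs (L1[i][j], L2[i][j]), row by row (rows and columns indexed from 0):
row 0: (1,2) (0,3) (4,4) (3,1) (2,0)
row 1: (4,0) (1,4) (2,1) (0,2) (3,3)
row 2: (2,3) (4,1) (3,2) (1,0) (0,4)
row 3: (3,4) (2,2) (0,0) (4,3) (1,1)
row 4: (0,1) (3,0) (1,3) (2,4) (4,2)
Orthogonality requires all 25 pairs distinct.
Check by first coordinate: for each symbol s of L1, list the L2 entries in the n cells where L1 = s; they must all differ.
  L1 = 0: L2 entries (in reading order) 3, 2, 4, 0, 1 — all 5 distinct ✓
  L1 = 1: L2 entries (in reading order) 2, 4, 0, 1, 3 — all 5 distinct ✓
  L1 = 2: L2 entries (in reading order) 0, 1, 3, 2, 4 — all 5 distinct ✓
  L1 = 3: L2 entries (in reading order) 1, 3, 2, 4, 0 — all 5 distinct ✓
  L1 = 4: L2 entries (in reading order) 4, 0, 1, 3, 2 — all 5 distinct ✓
Every symbol of L1 meets every symbol of L2 exactly once, so all 25 pairs are distinct (25 of 25).
Conclusion: YES.

YES


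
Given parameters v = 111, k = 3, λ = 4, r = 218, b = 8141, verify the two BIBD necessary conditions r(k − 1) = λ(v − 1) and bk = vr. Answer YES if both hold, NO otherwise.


Condition (i): r(k − 1) = 218·2 = 436; λ(v − 1) = 4·110 = 440. Match? NO.
Condition (ii): bk = 8141·3 = 24423; vr = 111·218 = 24198. Match? NO.
Both conditions hold? NO.

NO


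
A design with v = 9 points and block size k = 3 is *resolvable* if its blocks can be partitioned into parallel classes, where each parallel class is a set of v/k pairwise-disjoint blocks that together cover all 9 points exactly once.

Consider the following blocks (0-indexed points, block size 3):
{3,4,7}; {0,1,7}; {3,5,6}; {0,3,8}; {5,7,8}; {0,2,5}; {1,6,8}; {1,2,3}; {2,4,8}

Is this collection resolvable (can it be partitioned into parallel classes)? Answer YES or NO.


v = 9, block size k = 3, number of blocks = 9.
For resolvability, blocks must partition into parallel classes of size v/k = 3.
Total blocks must therefore be a multiple of 3: 9 = 3·3 + 0 ⇒ divisible ✓.
Consider block {0,3,8}. It intersects every other block in the collection, so no parallel class of size 3 can contain it.
Since every block must belong to some parallel class in a resolution, the collection cannot be partitioned into parallel classes.
Resolvable? NO.

NO


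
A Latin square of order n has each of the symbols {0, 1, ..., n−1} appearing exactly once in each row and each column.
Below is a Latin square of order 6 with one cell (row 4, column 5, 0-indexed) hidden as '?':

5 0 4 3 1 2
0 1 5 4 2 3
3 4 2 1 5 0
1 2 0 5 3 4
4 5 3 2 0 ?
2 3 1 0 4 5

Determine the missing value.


Row 4 contains symbols [0, 2, 3, 4, 5] — missing [1].
Column 5 contains symbols [0, 2, 3, 4, 5] — missing [1].
The missing symbol must appear in both missing sets; intersection = [1].
Therefore the hidden value is 1.

Missing value = 1.


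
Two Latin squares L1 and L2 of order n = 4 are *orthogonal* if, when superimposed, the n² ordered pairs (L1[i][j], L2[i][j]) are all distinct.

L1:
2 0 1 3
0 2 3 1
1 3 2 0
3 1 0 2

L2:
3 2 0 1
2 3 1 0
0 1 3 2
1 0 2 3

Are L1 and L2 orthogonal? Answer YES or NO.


Form the n² = 16 superimposed pairs (L1[i][j], L2[i][j]), row by row (rows and columns indexed from 0):
row 0: (2,3) (0,2) (1,0) (3,1)
row 1: (0,2) (2,3) (3,1) (1,0)
row 2: (1,0) (3,1) (2,3) (0,2)
row 3: (3,1) (1,0) (0,2) (2,3)
Orthogonality requires all 16 pairs distinct.
But the pair (0,2) repeats: cell (0,1) has L1 = 0, L2 = 2, and cell (1,0) has L1 = 0, L2 = 2.
A repeated pair means some other pair never occurs (only 4 distinct pairs out of 16), so the squares are not orthogonal.
Conclusion: NO.

NO


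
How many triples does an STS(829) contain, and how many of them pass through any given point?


An STS(v) is a 2-(v, 3, 1) BIBD: block size k = 3, λ = 1.
Replication: r(k − 1) = λ(v − 1) ⇒ r·2 = 829 − 1 = 828 ⇒ r = 414.
Block count: bk = vr ⇒ b·3 = 829·414 = 343206 ⇒ b = 114402.
(Check via b = v(v − 1)/6 = 829·828/6 = 686412/6 = 114402.)

r = 414, b = 114402.


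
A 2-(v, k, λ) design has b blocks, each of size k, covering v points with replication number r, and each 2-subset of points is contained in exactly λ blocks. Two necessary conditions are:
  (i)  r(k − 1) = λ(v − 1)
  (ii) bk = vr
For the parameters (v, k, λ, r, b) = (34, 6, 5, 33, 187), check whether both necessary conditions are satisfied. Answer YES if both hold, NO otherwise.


Condition (i): r(k − 1) = 33·5 = 165; λ(v − 1) = 5·33 = 165. Match? YES.
Condition (ii): bk = 187·6 = 1122; vr = 34·33 = 1122. Match? YES.
Both conditions hold? YES.

YES


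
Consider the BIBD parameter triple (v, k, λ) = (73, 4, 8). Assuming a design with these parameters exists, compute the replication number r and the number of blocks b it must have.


Any 2-(v, k, λ) BIBD satisfies two necessary conditions:
  (i)  Each point sits in r blocks, and counting incidences through any fixed point gives r(k − 1) = λ(v − 1), so r = λ(v − 1)/(k − 1).
  (ii) Total incidences bk = vr, so b = vr/k.
Step 1: r = λ(v − 1)/(k − 1) = 8·(73 − 1)/(4 − 1) = 8·72/3 = 576/3 = 192.
Step 2: b = vr/k = 73·192/4 = 14016/4 = 3504.
Check integrality: r = 192 ∈ Z ✓, b = 3504 ∈ Z ✓.
(These identities are necessary conditions: they determine r and b for any design with these parameters, but do not by themselves prove that one exists.)

r = 192, b = 3504.


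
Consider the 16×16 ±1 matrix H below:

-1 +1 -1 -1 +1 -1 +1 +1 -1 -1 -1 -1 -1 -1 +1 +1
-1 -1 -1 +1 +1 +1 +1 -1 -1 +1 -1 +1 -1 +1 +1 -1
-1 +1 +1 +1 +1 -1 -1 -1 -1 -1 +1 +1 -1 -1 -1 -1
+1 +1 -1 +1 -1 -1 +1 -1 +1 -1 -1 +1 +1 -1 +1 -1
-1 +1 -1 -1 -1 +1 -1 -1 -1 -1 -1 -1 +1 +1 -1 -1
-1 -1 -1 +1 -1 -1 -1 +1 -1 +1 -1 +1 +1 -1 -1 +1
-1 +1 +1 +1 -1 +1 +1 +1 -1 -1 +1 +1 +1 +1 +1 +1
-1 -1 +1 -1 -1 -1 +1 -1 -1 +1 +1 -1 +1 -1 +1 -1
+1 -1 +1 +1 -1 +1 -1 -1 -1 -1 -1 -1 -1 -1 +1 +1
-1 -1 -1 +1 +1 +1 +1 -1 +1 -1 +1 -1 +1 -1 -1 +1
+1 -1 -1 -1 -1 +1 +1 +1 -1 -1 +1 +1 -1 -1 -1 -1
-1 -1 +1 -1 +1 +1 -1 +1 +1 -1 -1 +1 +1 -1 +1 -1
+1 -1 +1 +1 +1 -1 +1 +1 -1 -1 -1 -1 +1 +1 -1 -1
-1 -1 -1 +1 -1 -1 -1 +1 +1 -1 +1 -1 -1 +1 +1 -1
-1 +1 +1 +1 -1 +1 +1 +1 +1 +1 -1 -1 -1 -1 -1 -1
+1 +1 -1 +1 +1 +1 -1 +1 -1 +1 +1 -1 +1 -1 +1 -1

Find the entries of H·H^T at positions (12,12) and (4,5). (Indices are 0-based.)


Row 4 of H: [-1, 1, -1, -1, -1, 1, -1, -1, -1, -1, -1, -1, 1, 1, -1, -1].
Row 5 of H: [-1, -1, -1, 1, -1, -1, -1, 1, -1, 1, -1, 1, 1, -1, -1, 1].
Row 12 of H: [1, -1, 1, 1, 1, -1, 1, 1, -1, -1, -1, -1, 1, 1, -1, -1].
(H·H^T)[12][12] = Σ_j H[12][j]·H[12][j] = (1)² + (-1)² + (1)² + (1)² + (1)² + (-1)² + (1)² + (1)² + (-1)² + (-1)² + (-1)² + (-1)² + (1)² + (1)² + (-1)² + (-1)² = 1 + 1 + 1 + 1 + 1 + 1 + 1 + 1 + 1 + 1 + 1 + 1 + 1 + 1 + 1 + 1 = 16.
(H·H^T)[4][5] = Σ_j H[4][j]·H[5][j] = (-1)·(-1) + (1)·(-1) + (-1)·(-1) + (-1)·(1) + (-1)·(-1) + (1)·(-1) + (-1)·(-1) + (-1)·(1) + (-1)·(-1) + (-1)·(1) + (-1)·(-1) + (-1)·(1) + (1)·(1) + (1)·(-1) + (-1)·(-1) + (-1)·(1) = 1 + -1 + 1 + -1 + 1 + -1 + 1 + -1 + 1 + -1 + 1 + -1 + 1 + -1 + 1 + -1 = 0.
So rows 4 and 5 are orthogonal; the diagonal entry equals n = 16.

(12,12) entry = 16; (4,5) entry = 0.


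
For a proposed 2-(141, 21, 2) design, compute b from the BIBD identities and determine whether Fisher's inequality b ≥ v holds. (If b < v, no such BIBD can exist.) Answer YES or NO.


b = λv(v − 1)/(k(k − 1)) = 2·141·140/(21·20) = 39480/420 = 94.
Compare with v = 141: b < v, so Fisher's inequality fails.

NO


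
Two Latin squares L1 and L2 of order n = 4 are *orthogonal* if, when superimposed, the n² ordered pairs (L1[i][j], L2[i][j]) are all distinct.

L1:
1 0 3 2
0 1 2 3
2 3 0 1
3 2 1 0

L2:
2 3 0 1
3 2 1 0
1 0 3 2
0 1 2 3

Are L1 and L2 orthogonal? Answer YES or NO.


Form the n² = 16 superimposed pairs (L1[i][j], L2[i][j]), row by row (rows and columns indexed from 0):
row 0: (1,2) (0,3) (3,0) (2,1)
row 1: (0,3) (1,2) (2,1) (3,0)
row 2: (2,1) (3,0) (0,3) (1,2)
row 3: (3,0) (2,1) (1,2) (0,3)
Orthogonality requires all 16 pairs distinct.
But the pair (0,3) repeats: cell (0,1) has L1 = 0, L2 = 3, and cell (1,0) has L1 = 0, L2 = 3.
A repeated pair means some other pair never occurs (only 4 distinct pairs out of 16), so the squares are not orthogonal.
Conclusion: NO.

NO


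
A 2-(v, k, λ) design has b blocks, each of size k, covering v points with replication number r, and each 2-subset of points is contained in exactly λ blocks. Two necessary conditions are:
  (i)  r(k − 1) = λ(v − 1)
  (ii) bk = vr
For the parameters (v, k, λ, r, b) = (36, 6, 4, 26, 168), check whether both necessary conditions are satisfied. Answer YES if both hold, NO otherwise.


Condition (i): r(k − 1) = 26·5 = 130; λ(v − 1) = 4·35 = 140. Match? NO.
Condition (ii): bk = 168·6 = 1008; vr = 36·26 = 936. Match? NO.
Both conditions hold? NO.

NO


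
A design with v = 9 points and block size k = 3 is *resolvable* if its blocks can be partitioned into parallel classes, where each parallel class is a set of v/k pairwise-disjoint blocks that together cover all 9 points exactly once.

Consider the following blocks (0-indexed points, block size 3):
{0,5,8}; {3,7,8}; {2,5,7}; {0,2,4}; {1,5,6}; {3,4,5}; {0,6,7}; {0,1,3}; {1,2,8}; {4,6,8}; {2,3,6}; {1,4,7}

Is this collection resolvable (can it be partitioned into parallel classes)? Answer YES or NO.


v = 9, block size k = 3, number of blocks = 12.
For resolvability, blocks must partition into parallel classes of size v/k = 3.
Total blocks must therefore be a multiple of 3: 12 = 3·4 + 0 ⇒ divisible ✓.
Greedy packing gives 4 candidate class(es). Each should be a full parallel class (size 3, covers all 9 points).
  Class 1 (3 blocks): {0,5,8}; {2,3,6}; {1,4,7}. Points covered: [0, 1, 2, 3, 4, 5, 6, 7, 8].
  Class 2 (3 blocks): {3,7,8}; {0,2,4}; {1,5,6}. Points covered: [0, 1, 2, 3, 4, 5, 6, 7, 8].
  Class 3 (3 blocks): {2,5,7}; {0,1,3}; {4,6,8}. Points covered: [0, 1, 2, 3, 4, 5, 6, 7, 8].
  Class 4 (3 blocks): {3,4,5}; {0,6,7}; {1,2,8}. Points covered: [0, 1, 2, 3, 4, 5, 6, 7, 8].
All classes full (size 3)? YES. All classes cover every point? YES.
Resolvable? YES.

YES


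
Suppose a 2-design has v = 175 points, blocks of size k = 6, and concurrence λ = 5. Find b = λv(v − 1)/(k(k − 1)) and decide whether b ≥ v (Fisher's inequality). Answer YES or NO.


b = λv(v − 1)/(k(k − 1)) = 5·175·174/(6·5) = 152250/30 = 5075.
Compare with v = 175: b ≥ v, so Fisher's inequality holds.

YES


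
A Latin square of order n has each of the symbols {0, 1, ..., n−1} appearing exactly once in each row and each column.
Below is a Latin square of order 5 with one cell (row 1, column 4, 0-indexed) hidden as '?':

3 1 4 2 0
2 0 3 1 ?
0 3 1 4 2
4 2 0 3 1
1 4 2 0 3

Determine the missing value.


Row 1 contains symbols [0, 1, 2, 3] — missing [4].
Column 4 contains symbols [0, 1, 2, 3] — missing [4].
The missing symbol must appear in both missing sets; intersection = [4].
Therefore the hidden value is 4.

Missing value = 4.


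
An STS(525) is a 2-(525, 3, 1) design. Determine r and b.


An STS(v) is a 2-(v, 3, 1) BIBD: block size k = 3, λ = 1.
Replication: r(k − 1) = λ(v − 1) ⇒ r·2 = 525 − 1 = 524 ⇒ r = 262.
Block count: b = v(v − 1)/6 = 525·524/6 = 275100/6 = 45850.

r = 262, b = 45850.


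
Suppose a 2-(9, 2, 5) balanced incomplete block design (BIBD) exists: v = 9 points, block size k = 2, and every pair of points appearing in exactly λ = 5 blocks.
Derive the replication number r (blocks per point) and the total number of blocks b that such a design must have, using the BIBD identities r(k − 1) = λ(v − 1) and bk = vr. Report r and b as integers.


Any 2-(v, k, λ) BIBD satisfies two necessary conditions:
  (i)  Each point sits in r blocks, and counting incidences through any fixed point gives r(k − 1) = λ(v − 1), so r = λ(v − 1)/(k − 1).
  (ii) Total incidences bk = vr, so b = vr/k.
Step 1: r = λ(v − 1)/(k − 1) = 5·(9 − 1)/(2 − 1) = 5·8/1 = 40/1 = 40.
Step 2: b = vr/k = 9·40/2 = 360/2 = 180.
Check integrality: r = 40 ∈ Z ✓, b = 180 ∈ Z ✓.
(These identities are necessary conditions: they determine r and b for any design with these parameters, but do not by themselves prove that one exists.)

r = 40, b = 180.


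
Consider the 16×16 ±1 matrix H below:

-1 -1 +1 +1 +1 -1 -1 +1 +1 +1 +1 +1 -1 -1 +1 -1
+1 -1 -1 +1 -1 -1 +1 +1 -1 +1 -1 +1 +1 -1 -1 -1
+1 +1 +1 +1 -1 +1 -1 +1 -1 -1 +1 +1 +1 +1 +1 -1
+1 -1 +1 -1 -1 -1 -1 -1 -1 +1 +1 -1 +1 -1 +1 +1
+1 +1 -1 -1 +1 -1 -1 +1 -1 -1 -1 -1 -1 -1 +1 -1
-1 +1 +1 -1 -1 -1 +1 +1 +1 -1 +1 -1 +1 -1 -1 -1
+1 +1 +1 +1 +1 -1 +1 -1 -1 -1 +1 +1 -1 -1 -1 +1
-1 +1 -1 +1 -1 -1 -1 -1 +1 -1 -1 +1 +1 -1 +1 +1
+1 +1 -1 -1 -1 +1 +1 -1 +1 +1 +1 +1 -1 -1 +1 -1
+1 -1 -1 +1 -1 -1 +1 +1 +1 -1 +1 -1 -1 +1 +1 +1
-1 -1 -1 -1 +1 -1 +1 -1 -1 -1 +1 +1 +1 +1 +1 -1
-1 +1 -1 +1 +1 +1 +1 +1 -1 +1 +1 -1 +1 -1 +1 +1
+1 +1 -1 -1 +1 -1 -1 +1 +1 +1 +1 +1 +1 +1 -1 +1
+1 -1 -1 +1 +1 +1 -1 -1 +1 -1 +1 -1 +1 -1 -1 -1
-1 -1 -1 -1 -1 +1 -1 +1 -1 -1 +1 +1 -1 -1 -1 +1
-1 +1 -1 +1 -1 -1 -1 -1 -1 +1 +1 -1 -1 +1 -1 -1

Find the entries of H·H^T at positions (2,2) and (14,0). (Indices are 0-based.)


Row 0 of H: [-1, -1, 1, 1, 1, -1, -1, 1, 1, 1, 1, 1, -1, -1, 1, -1].
Row 2 of H: [1, 1, 1, 1, -1, 1, -1, 1, -1, -1, 1, 1, 1, 1, 1, -1].
Row 14 of H: [-1, -1, -1, -1, -1, 1, -1, 1, -1, -1, 1, 1, -1, -1, -1, 1].
(H·H^T)[2][2] = Σ_j H[2][j]·H[2][j] = (1)² + (1)² + (1)² + (1)² + (-1)² + (1)² + (-1)² + (1)² + (-1)² + (-1)² + (1)² + (1)² + (1)² + (1)² + (1)² + (-1)² = 1 + 1 + 1 + 1 + 1 + 1 + 1 + 1 + 1 + 1 + 1 + 1 + 1 + 1 + 1 + 1 = 16.
(H·H^T)[14][0] = Σ_j H[14][j]·H[0][j] = (-1)·(-1) + (-1)·(-1) + (-1)·(1) + (-1)·(1) + (-1)·(1) + (1)·(-1) + (-1)·(-1) + (1)·(1) + (-1)·(1) + (-1)·(1) + (1)·(1) + (1)·(1) + (-1)·(-1) + (-1)·(-1) + (-1)·(1) + (1)·(-1) = 1 + 1 + -1 + -1 + -1 + -1 + 1 + 1 + -1 + -1 + 1 + 1 + 1 + 1 + -1 + -1 = 0.
So rows 14 and 0 are orthogonal; the diagonal entry equals n = 16.

(2,2) entry = 16; (14,0) entry = 0.


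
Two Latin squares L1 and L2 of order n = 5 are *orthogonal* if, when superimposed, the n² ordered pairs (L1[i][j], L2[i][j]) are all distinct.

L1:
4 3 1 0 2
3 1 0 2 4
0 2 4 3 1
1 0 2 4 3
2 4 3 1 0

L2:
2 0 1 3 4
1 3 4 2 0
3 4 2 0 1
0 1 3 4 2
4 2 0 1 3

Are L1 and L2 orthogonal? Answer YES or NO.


Form the n² = 25 superimposed pairs (L1[i][j], L2[i][j]), row by row (rows and columns indexed from 0):
row 0: (4,2) (3,0) (1,1) (0,3) (2,4)
row 1: (3,1) (1,3) (0,4) (2,2) (4,0)
row 2: (0,3) (2,4) (4,2) (3,0) (1,1)
row 3: (1,0) (0,1) (2,3) (4,4) (3,2)
row 4: (2,4) (4,2) (3,0) (1,1) (0,3)
Orthogonality requires all 25 pairs distinct.
But the pair (0,3) repeats: cell (0,3) has L1 = 0, L2 = 3, and cell (2,0) has L1 = 0, L2 = 3.
A repeated pair means some other pair never occurs (only 15 distinct pairs out of 25), so the squares are not orthogonal.
Conclusion: NO.

NO


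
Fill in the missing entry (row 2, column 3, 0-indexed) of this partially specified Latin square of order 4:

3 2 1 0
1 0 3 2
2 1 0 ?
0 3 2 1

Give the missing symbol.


Row 2 contains symbols [0, 1, 2] — missing [3].
Column 3 contains symbols [0, 1, 2] — missing [3].
The missing symbol must appear in both missing sets; intersection = [3].
Therefore the hidden value is 3.

Missing value = 3.


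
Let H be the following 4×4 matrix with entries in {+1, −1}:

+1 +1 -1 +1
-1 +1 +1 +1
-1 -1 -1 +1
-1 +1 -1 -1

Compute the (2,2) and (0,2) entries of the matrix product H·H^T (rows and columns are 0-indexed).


Row 0 of H: [1, 1, -1, 1].
Row 2 of H: [-1, -1, -1, 1].
(H·H^T)[2][2] = Σ_j H[2][j]·H[2][j] = (-1)² + (-1)² + (-1)² + (1)² = 1 + 1 + 1 + 1 = 4.
(H·H^T)[0][2] = Σ_j H[0][j]·H[2][j] = (1)·(-1) + (1)·(-1) + (-1)·(-1) + (1)·(1) = -1 + -1 + 1 + 1 = 0.
So rows 0 and 2 are orthogonal; the diagonal entry equals n = 4.

(2,2) entry = 4; (0,2) entry = 0.


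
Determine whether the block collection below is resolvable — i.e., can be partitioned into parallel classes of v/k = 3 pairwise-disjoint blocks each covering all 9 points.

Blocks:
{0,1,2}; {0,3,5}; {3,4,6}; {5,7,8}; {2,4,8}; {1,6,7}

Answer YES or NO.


v = 9, block size k = 3, number of blocks = 6.
For resolvability, blocks must partition into parallel classes of size v/k = 3.
Total blocks must therefore be a multiple of 3: 6 = 3·2 + 0 ⇒ divisible ✓.
Greedy packing gives 2 candidate class(es). Each should be a full parallel class (size 3, covers all 9 points).
  Class 1 (3 blocks): {0,1,2}; {3,4,6}; {5,7,8}. Points covered: [0, 1, 2, 3, 4, 5, 6, 7, 8].
  Class 2 (3 blocks): {0,3,5}; {2,4,8}; {1,6,7}. Points covered: [0, 1, 2, 3, 4, 5, 6, 7, 8].
All classes full (size 3)? YES. All classes cover every point? YES.
Resolvable? YES.

YES


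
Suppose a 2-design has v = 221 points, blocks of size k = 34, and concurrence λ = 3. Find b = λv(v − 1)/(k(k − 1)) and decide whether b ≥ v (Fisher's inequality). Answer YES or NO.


r = λ(v − 1)/(k − 1) = 3·220/33 = 20.
b = vr/k = 221·20/34 = 130.
Fisher's inequality: b ≥ v ⇔ 130 ≥ 221? NO.

NO


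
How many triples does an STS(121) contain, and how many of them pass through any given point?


An STS(v) is a 2-(v, 3, 1) BIBD: block size k = 3, λ = 1.
Replication: r(k − 1) = λ(v − 1) ⇒ r·2 = 121 − 1 = 120 ⇒ r = 60.
Block count: b = v(v − 1)/6 = 121·120/6 = 14520/6 = 2420.

r = 60, b = 2420.


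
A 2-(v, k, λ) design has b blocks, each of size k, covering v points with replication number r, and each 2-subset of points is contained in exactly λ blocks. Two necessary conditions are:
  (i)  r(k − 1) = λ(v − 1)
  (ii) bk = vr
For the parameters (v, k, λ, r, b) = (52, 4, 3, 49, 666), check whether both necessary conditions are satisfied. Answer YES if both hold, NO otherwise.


Condition (i): r(k − 1) = 49·3 = 147; λ(v − 1) = 3·51 = 153. Match? NO.
Condition (ii): bk = 666·4 = 2664; vr = 52·49 = 2548. Match? NO.
Both conditions hold? NO.

NO


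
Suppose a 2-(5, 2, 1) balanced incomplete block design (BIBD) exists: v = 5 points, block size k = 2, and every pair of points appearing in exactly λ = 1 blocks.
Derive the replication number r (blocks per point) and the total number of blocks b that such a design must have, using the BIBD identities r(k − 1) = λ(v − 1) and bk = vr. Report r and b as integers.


Any 2-(v, k, λ) BIBD satisfies two necessary conditions:
  (i)  Each point sits in r blocks, and counting incidences through any fixed point gives r(k − 1) = λ(v − 1), so r = λ(v − 1)/(k − 1).
  (ii) Total incidences bk = vr, so b = vr/k.
Step 1: r = λ(v − 1)/(k − 1) = 1·(5 − 1)/(2 − 1) = 1·4/1 = 4/1 = 4.
Step 2: b = vr/k = 5·4/2 = 20/2 = 10.
Check integrality: r = 4 ∈ Z ✓, b = 10 ∈ Z ✓.
(These identities are necessary conditions: they determine r and b for any design with these parameters, but do not by themselves prove that one exists.)

r = 4, b = 10.


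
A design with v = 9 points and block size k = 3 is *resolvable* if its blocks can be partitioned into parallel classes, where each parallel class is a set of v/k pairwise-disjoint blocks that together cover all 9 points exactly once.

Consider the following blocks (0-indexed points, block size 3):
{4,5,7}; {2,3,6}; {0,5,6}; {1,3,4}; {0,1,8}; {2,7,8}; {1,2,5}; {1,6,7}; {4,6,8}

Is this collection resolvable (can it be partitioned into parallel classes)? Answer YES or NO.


v = 9, block size k = 3, number of blocks = 9.
For resolvability, blocks must partition into parallel classes of size v/k = 3.
Total blocks must therefore be a multiple of 3: 9 = 3·3 + 0 ⇒ divisible ✓.
Consider block {1,2,5}. The only other block(s) in the collection disjoint from it are {4,6,8} — just 1 block(s). Any parallel class containing {1,2,5} would need 2 other blocks each disjoint from it, so no parallel class of size 3 can contain {1,2,5}.
Since every block must belong to some parallel class in a resolution, the collection cannot be partitioned into parallel classes.
Resolvable? NO.

NO


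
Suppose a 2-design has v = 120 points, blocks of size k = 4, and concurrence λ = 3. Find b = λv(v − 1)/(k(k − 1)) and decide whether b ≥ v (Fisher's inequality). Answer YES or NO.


b = λv(v − 1)/(k(k − 1)) = 3·120·119/(4·3) = 42840/12 = 3570.
Compare with v = 120: b ≥ v, so Fisher's inequality holds.

YES


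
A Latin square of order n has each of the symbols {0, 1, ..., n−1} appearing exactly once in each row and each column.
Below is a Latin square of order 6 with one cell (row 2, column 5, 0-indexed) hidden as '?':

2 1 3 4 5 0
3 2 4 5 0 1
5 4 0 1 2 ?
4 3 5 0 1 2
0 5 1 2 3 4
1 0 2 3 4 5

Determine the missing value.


Row 2 contains symbols [0, 1, 2, 4, 5] — missing [3].
Column 5 contains symbols [0, 1, 2, 4, 5] — missing [3].
The missing symbol must appear in both missing sets; intersection = [3].
Therefore the hidden value is 3.

Missing value = 3.


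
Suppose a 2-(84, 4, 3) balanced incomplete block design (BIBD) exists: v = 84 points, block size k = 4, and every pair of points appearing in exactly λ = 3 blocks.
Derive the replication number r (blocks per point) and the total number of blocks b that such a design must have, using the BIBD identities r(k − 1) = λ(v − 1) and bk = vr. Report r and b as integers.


Any 2-(v, k, λ) BIBD satisfies two necessary conditions:
  (i)  Each point sits in r blocks, and counting incidences through any fixed point gives r(k − 1) = λ(v − 1), so r = λ(v − 1)/(k − 1).
  (ii) Total incidences bk = vr, so b = vr/k.
Step 1: r = λ(v − 1)/(k − 1) = 3·(84 − 1)/(4 − 1) = 3·83/3 = 249/3 = 83.
Step 2: b = vr/k = 84·83/4 = 6972/4 = 1743.
Check integrality: r = 83 ∈ Z ✓, b = 1743 ∈ Z ✓.
(These identities are necessary conditions: they determine r and b for any design with these parameters, but do not by themselves prove that one exists.)

r = 83, b = 1743.


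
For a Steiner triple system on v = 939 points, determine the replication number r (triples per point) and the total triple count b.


An STS(v) is a 2-(v, 3, 1) BIBD: block size k = 3, λ = 1.
Replication: r(k − 1) = λ(v − 1) ⇒ r·2 = 939 − 1 = 938 ⇒ r = 469.
Block count: b = v(v − 1)/6 = 939·938/6 = 880782/6 = 146797.

r = 469, b = 146797.


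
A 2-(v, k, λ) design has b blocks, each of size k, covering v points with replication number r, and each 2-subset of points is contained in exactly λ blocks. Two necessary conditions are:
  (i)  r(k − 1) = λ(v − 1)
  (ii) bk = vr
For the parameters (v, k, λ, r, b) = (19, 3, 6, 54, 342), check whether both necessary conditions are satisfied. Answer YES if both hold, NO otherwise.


Condition (i): r(k − 1) = 54·2 = 108; λ(v − 1) = 6·18 = 108. Match? YES.
Condition (ii): bk = 342·3 = 1026; vr = 19·54 = 1026. Match? YES.
Both conditions hold? YES.

YES


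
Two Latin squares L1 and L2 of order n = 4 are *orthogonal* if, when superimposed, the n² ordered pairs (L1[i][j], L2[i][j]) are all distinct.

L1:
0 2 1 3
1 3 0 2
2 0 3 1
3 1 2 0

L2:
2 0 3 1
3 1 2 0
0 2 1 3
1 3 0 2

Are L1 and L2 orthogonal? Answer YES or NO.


Form the n² = 16 superimposed pairs (L1[i][j], L2[i][j]), row by row (rows and columns indexed from 0):
row 0: (0,2) (2,0) (1,3) (3,1)
row 1: (1,3) (3,1) (0,2) (2,0)
row 2: (2,0) (0,2) (3,1) (1,3)
row 3: (3,1) (1,3) (2,0) (0,2)
Orthogonality requires all 16 pairs distinct.
But the pair (1,3) repeats: cell (0,2) has L1 = 1, L2 = 3, and cell (1,0) has L1 = 1, L2 = 3.
A repeated pair means some other pair never occurs (only 4 distinct pairs out of 16), so the squares are not orthogonal.
Conclusion: NO.

NO


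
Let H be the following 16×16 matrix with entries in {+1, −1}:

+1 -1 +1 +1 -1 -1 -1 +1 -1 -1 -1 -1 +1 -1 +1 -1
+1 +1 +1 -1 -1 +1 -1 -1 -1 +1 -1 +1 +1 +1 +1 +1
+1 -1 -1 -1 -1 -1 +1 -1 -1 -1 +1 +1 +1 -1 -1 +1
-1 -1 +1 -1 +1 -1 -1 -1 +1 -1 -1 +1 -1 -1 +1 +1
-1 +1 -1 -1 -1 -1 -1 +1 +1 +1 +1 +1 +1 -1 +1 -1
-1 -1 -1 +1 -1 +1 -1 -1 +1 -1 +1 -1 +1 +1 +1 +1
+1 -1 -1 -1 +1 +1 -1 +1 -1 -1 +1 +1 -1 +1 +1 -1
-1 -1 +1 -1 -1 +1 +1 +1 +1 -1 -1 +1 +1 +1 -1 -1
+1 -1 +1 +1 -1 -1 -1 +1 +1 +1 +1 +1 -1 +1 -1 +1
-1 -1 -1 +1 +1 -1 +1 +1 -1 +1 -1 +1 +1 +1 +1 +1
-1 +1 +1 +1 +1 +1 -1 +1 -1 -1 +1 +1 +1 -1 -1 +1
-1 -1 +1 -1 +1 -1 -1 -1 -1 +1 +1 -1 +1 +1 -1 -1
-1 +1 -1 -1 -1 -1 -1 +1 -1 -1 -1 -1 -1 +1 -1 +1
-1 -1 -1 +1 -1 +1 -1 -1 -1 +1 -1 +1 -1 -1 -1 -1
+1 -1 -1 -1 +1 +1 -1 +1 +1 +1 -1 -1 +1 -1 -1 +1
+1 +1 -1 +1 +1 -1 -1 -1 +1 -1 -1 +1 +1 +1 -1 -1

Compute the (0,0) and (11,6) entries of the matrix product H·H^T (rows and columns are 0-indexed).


Row 0 of H: [1, -1, 1, 1, -1, -1, -1, 1, -1, -1, -1, -1, 1, -1, 1, -1].
Row 6 of H: [1, -1, -1, -1, 1, 1, -1, 1, -1, -1, 1, 1, -1, 1, 1, -1].
Row 11 of H: [-1, -1, 1, -1, 1, -1, -1, -1, -1, 1, 1, -1, 1, 1, -1, -1].
(H·H^T)[0][0] = Σ_j H[0][j]·H[0][j] = (1)² + (-1)² + (1)² + (1)² + (-1)² + (-1)² + (-1)² + (1)² + (-1)² + (-1)² + (-1)² + (-1)² + (1)² + (-1)² + (1)² + (-1)² = 1 + 1 + 1 + 1 + 1 + 1 + 1 + 1 + 1 + 1 + 1 + 1 + 1 + 1 + 1 + 1 = 16.
(H·H^T)[11][6] = Σ_j H[11][j]·H[6][j] = (-1)·(1) + (-1)·(-1) + (1)·(-1) + (-1)·(-1) + (1)·(1) + (-1)·(1) + (-1)·(-1) + (-1)·(1) + (-1)·(-1) + (1)·(-1) + (1)·(1) + (-1)·(1) + (1)·(-1) + (1)·(1) + (-1)·(1) + (-1)·(-1) = -1 + 1 + -1 + 1 + 1 + -1 + 1 + -1 + 1 + -1 + 1 + -1 + -1 + 1 + -1 + 1 = 0.
So rows 11 and 6 are orthogonal; the diagonal entry equals n = 16.

(0,0) entry = 16; (11,6) entry = 0.
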